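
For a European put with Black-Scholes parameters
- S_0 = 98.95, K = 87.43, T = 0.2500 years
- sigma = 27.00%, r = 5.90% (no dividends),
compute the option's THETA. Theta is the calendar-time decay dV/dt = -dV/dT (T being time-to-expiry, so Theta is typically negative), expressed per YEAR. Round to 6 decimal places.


d1 = 1.0936199915; d2 = 0.9586199915
phi(d1) = 0.2193819781; exp(-qT) = 1.0000000000; exp(-rT) = 0.9853582484
Theta = -S*exp(-qT)*phi(d1)*sigma/(2*sqrt(T)) + r*K*exp(-rT)*N(-d2) - q*S*exp(-qT)*N(-d1)
N(-d1) = 0.1370608388; N(-d2) = 0.1688751088; sqrt(T) = 0.5000000000
Term 1 = -98.9500 * 1.0000000000 * 0.2193819781 * 0.2700 / (2 * 0.5000000000) = -5.8611186179
Term 2 = 0.0590 * 87.4300 * 0.9853582484 * 0.1688751088 = 0.8583655680
Term 3 = 0 (no dividend yield, q = 0)
Theta = -5.8611186179 + (0.8583655680) + (0.0000000000) = -5.002753

Answer: Theta = -5.002753


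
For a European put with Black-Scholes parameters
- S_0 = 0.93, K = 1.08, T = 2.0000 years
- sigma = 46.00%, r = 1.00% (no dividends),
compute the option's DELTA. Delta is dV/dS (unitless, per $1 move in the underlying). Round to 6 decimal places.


d1 = 0.1261544075; d2 = -0.5243838312
phi(d1) = 0.3957803076; exp(-qT) = 1.0000000000; exp(-rT) = 0.9801986733
N(-d1) = 0.4498048503
Delta = -exp(-qT) * N(-d1) = -1.0000000000 * 0.4498048503 = -0.449805

Answer: Delta = -0.449805


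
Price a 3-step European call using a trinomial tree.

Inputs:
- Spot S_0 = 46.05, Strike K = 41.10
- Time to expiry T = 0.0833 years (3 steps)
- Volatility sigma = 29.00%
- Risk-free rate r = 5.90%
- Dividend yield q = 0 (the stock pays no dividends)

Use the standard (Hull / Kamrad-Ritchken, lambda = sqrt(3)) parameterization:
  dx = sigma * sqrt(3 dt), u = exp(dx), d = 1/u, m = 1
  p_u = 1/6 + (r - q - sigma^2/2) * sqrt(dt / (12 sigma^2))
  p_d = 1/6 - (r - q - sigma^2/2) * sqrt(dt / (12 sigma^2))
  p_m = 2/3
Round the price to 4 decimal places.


dt = T/N = 0.027767; dx = sigma*sqrt(3*dt) = 0.083699
u = exp(dx) = 1.087302; d = 1/u = 0.919708
p_u = 0.169478, p_m = 0.666667, p_d = 0.163855
Discount per step: exp(-r*dt) = 0.998363
Stock lattice S(k, j) with j the centered position index:
  k=0: S(0,+0) = 46.0500
  k=1: S(1,-1) = 42.3526; S(1,+0) = 46.0500; S(1,+1) = 50.0702
  k=2: S(2,-2) = 38.9520; S(2,-1) = 42.3526; S(2,+0) = 46.0500; S(2,+1) = 50.0702; S(2,+2) = 54.4415
  k=3: S(3,-3) = 35.8245; S(3,-2) = 38.9520; S(3,-1) = 42.3526; S(3,+0) = 46.0500; S(3,+1) = 50.0702; S(3,+2) = 54.4415; S(3,+3) = 59.1943
Terminal payoffs V(N, j) = max(S_T - K, 0):
  V(3,-3) = 0.000000; V(3,-2) = 0.000000; V(3,-1) = 1.252554; V(3,+0) = 4.950000; V(3,+1) = 8.970239; V(3,+2) = 13.341452; V(3,+3) = 18.094279
Backward induction: V(k, j) = exp(-r*dt) * [p_u * V(k+1, j+1) + p_m * V(k+1, j) + p_d * V(k+1, j-1)]
  V(2,-2) = exp(-r*dt) * [p_u*1.252554 + p_m*0.000000 + p_d*0.000000] = 0.211933
  V(2,-1) = exp(-r*dt) * [p_u*4.950000 + p_m*1.252554 + p_d*0.000000] = 1.671213
  V(2,+0) = exp(-r*dt) * [p_u*8.970239 + p_m*4.950000 + p_d*1.252554] = 5.017271
  V(2,+1) = exp(-r*dt) * [p_u*13.341452 + p_m*8.970239 + p_d*4.950000] = 9.037510
  V(2,+2) = exp(-r*dt) * [p_u*18.094279 + p_m*13.341452 + p_d*8.970239] = 13.408722
  V(1,-1) = exp(-r*dt) * [p_u*5.017271 + p_m*1.671213 + p_d*0.211933] = 1.995914
  V(1,+0) = exp(-r*dt) * [p_u*9.037510 + p_m*5.017271 + p_d*1.671213] = 5.141915
  V(1,+1) = exp(-r*dt) * [p_u*13.408722 + p_m*9.037510 + p_d*5.017271] = 9.104671
  V(0,+0) = exp(-r*dt) * [p_u*9.104671 + p_m*5.141915 + p_d*1.995914] = 5.289355

Answer: Price = V(0,0) = 5.2894


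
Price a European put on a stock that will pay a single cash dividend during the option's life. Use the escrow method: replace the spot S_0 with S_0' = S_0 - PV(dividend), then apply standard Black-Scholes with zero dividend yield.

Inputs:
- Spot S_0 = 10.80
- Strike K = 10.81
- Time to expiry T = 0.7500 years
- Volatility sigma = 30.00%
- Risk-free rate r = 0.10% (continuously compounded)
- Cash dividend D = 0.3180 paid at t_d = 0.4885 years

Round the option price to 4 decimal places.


Answer: Price = 1.2671

Derivation:
PV(D) = D * exp(-r * t_d) = 0.3180 * 0.99951162 = 0.31784469
S_0' = S_0 - PV(D) = 10.8000 - 0.31784469 = 10.48215531
d1 = (ln(S_0'/K) + (r + sigma^2/2)*T) / (sigma*sqrt(T)) = 0.01425164
d2 = d1 - sigma*sqrt(T) = -0.24555598
exp(-rT) = 0.99925028
N(-d1) = 0.49431461; N(-d2) = 0.59698702
P = K * exp(-rT) * N(-d2) - S_0' * N(-d1) = 10.8100 * 0.99925028 * 0.59698702 - 10.48215531 * 0.49431461 = 1.2671


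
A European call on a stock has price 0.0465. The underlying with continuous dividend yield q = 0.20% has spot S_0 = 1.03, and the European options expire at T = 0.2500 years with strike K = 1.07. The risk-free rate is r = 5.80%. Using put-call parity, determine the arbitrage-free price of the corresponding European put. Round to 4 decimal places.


Answer: Put price = 0.0716

Derivation:
Put-call parity: C - P = S_0 * exp(-qT) - K * exp(-rT).
S_0 * exp(-qT) = 1.0300 * 0.99950012 = 1.02948513
K * exp(-rT) = 1.0700 * 0.98560462 = 1.05459694
P = C - S*exp(-qT) + K*exp(-rT)
P = 0.0465 - 1.02948513 + 1.05459694 = 0.0716


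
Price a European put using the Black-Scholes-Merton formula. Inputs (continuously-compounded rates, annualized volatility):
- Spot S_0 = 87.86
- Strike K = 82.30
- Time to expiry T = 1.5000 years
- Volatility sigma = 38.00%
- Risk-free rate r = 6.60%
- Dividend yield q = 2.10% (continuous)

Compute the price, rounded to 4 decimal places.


Answer: Price = 9.9775

Derivation:
d1 = (ln(S/K) + (r - q + 0.5*sigma^2) * T) / (sigma * sqrt(T)) = 0.51820359
d2 = d1 - sigma * sqrt(T) = 0.05280054
exp(-rT) = 0.90574271; exp(-qT) = 0.96899096
P = K * exp(-rT) * N(-d2) - S_0 * exp(-qT) * N(-d1)
N(-d1) = 0.30215812; N(-d2) = 0.47894542
P = 82.3000 * 0.90574271 * 0.47894542 - 87.8600 * 0.96899096 * 0.30215812 = 9.9775


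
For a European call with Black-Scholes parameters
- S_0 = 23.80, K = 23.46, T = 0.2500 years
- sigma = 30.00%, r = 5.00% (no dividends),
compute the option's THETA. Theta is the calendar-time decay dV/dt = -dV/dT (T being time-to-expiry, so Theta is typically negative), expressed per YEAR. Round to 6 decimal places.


Answer: Theta = -3.385158

Derivation:
d1 = 0.2542582497; d2 = 0.1042582497
phi(d1) = 0.3862532016; exp(-qT) = 1.0000000000; exp(-rT) = 0.9875778005
Theta = -S*exp(-qT)*phi(d1)*sigma/(2*sqrt(T)) - r*K*exp(-rT)*N(d2) + q*S*exp(-qT)*N(d1)
N(d1) = 0.6003519740; N(d2) = 0.5415177954; sqrt(T) = 0.5000000000
Term 1 = -23.8000 * 1.0000000000 * 0.3862532016 * 0.3000 / (2 * 0.5000000000) = -2.7578478594
Term 2 = -0.0500 * 23.4600 * 0.9875778005 * 0.5415177954 = -0.6273097882
Term 3 = 0 (no dividend yield, q = 0)
Theta = -2.7578478594 + (-0.6273097882) + (0.0000000000) = -3.385158


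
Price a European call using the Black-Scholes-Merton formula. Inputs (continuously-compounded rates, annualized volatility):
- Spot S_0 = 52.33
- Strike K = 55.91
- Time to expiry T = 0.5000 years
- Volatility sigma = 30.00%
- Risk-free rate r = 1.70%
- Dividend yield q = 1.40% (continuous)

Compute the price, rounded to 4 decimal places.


d1 = (ln(S/K) + (r - q + 0.5*sigma^2) * T) / (sigma * sqrt(T)) = -0.19880748
d2 = d1 - sigma * sqrt(T) = -0.41093951
exp(-rT) = 0.99153602; exp(-qT) = 0.99302444
C = S_0 * exp(-qT) * N(d1) - K * exp(-rT) * N(d2)
N(d1) = 0.42120667; N(d2) = 0.34055844
C = 52.3300 * 0.99302444 * 0.42120667 - 55.9100 * 0.99153602 * 0.34055844 = 3.0085

Answer: Price = 3.0085


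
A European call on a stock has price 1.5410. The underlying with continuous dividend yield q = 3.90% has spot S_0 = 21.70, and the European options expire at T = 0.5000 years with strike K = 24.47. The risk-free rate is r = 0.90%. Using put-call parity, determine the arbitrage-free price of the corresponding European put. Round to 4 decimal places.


Answer: Put price = 4.6202

Derivation:
Put-call parity: C - P = S_0 * exp(-qT) - K * exp(-rT).
S_0 * exp(-qT) = 21.7000 * 0.98068890 = 21.28094903
K * exp(-rT) = 24.4700 * 0.99551011 = 24.36013239
P = C - S*exp(-qT) + K*exp(-rT)
P = 1.5410 - 21.28094903 + 24.36013239 = 4.6202


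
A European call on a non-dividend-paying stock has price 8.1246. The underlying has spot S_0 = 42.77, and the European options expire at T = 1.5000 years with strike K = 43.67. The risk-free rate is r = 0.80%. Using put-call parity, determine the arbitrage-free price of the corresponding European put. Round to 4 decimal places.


Put-call parity: C - P = S_0 * exp(-qT) - K * exp(-rT).
S_0 * exp(-qT) = 42.7700 * 1.00000000 = 42.77000000
K * exp(-rT) = 43.6700 * 0.98807171 = 43.14909170
P = C - S*exp(-qT) + K*exp(-rT)
P = 8.1246 - 42.77000000 + 43.14909170 = 8.5037

Answer: Put price = 8.5037


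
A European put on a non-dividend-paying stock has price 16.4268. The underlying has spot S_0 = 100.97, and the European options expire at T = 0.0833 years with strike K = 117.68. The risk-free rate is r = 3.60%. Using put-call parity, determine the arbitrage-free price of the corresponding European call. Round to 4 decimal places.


Answer: Call price = 0.0692

Derivation:
Put-call parity: C - P = S_0 * exp(-qT) - K * exp(-rT).
S_0 * exp(-qT) = 100.9700 * 1.00000000 = 100.97000000
K * exp(-rT) = 117.6800 * 0.99700569 = 117.32762982
C = P + S*exp(-qT) - K*exp(-rT)
C = 16.4268 + 100.97000000 - 117.32762982 = 0.0692


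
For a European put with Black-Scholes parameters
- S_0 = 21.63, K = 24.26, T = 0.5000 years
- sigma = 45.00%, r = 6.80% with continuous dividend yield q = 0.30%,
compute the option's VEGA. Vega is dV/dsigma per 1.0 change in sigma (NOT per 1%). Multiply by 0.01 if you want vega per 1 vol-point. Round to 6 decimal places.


Answer: Vega = 6.062552

Derivation:
d1 = -0.0993804437; d2 = -0.4175784952
phi(d1) = 0.3969770655; exp(-qT) = 0.9985011244; exp(-rT) = 0.9665715046
Vega = S * exp(-qT) * phi(d1) * sqrt(T) = 21.6300 * 0.9985011244 * 0.3969770655 * 0.7071067812 = 6.062552


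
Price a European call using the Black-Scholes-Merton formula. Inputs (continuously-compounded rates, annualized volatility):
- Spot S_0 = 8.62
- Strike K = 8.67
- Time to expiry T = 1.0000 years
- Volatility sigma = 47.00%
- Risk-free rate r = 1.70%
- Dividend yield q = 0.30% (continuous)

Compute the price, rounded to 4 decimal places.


Answer: Price = 1.6256

Derivation:
d1 = (ln(S/K) + (r - q + 0.5*sigma^2) * T) / (sigma * sqrt(T)) = 0.25248148
d2 = d1 - sigma * sqrt(T) = -0.21751852
exp(-rT) = 0.98314368; exp(-qT) = 0.99700450
C = S_0 * exp(-qT) * N(d1) - K * exp(-rT) * N(d2)
N(d1) = 0.59966553; N(d2) = 0.41390214
C = 8.6200 * 0.99700450 * 0.59966553 - 8.6700 * 0.98314368 * 0.41390214 = 1.6256


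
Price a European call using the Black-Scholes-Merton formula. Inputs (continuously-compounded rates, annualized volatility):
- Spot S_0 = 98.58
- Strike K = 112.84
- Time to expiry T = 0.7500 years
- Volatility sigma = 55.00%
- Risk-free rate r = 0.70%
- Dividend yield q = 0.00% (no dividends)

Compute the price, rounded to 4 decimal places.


d1 = (ln(S/K) + (r - q + 0.5*sigma^2) * T) / (sigma * sqrt(T)) = -0.03446253
d2 = d1 - sigma * sqrt(T) = -0.51077650
exp(-rT) = 0.99476376; exp(-qT) = 1.00000000
C = S_0 * exp(-qT) * N(d1) - K * exp(-rT) * N(d2)
N(d1) = 0.48625416; N(d2) = 0.30475378
C = 98.5800 * 1.00000000 * 0.48625416 - 112.8400 * 0.99476376 * 0.30475378 = 13.7266

Answer: Price = 13.7266


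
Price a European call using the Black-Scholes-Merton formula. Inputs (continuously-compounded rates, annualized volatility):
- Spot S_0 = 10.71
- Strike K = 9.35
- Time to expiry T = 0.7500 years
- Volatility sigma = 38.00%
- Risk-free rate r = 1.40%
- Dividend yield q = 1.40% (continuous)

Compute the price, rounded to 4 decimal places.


Answer: Price = 2.0778

Derivation:
d1 = (ln(S/K) + (r - q + 0.5*sigma^2) * T) / (sigma * sqrt(T)) = 0.57720302
d2 = d1 - sigma * sqrt(T) = 0.24811336
exp(-rT) = 0.98955493; exp(-qT) = 0.98955493
C = S_0 * exp(-qT) * N(d1) - K * exp(-rT) * N(d2)
N(d1) = 0.71809884; N(d2) = 0.59797665
C = 10.7100 * 0.98955493 * 0.71809884 - 9.3500 * 0.98955493 * 0.59797665 = 2.0778


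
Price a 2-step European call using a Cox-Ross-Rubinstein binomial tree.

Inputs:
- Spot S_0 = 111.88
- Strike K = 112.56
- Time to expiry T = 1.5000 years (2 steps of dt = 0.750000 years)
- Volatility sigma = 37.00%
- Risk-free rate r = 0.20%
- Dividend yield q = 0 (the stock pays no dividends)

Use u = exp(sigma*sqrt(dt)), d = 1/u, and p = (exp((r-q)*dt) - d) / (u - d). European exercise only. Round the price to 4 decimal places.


dt = T/N = 0.750000
u = exp(sigma*sqrt(dt)) = 1.377719; d = 1/u = 0.725837
p = (exp((r-q)*dt) - d) / (u - d) = 0.422874
Discount per step: exp(-r*dt) = 0.998501
Stock lattice S(k, i) with i counting down-moves:
  k=0: S(0,0) = 111.8800
  k=1: S(1,0) = 154.1392; S(1,1) = 81.2067
  k=2: S(2,0) = 212.3606; S(2,1) = 111.8800; S(2,2) = 58.9428
Terminal payoffs V(N, i) = max(S_T - K, 0):
  V(2,0) = 99.800577; V(2,1) = 0.000000; V(2,2) = 0.000000
Backward induction: V(k, i) = exp(-r*dt) * [p * V(k+1, i) + (1-p) * V(k+1, i+1)].
  V(1,0) = exp(-r*dt) * [p*99.800577 + (1-p)*0.000000] = 42.139798
  V(1,1) = exp(-r*dt) * [p*0.000000 + (1-p)*0.000000] = 0.000000
  V(0,0) = exp(-r*dt) * [p*42.139798 + (1-p)*0.000000] = 17.793110

Answer: Price = V(0,0) = 17.7931


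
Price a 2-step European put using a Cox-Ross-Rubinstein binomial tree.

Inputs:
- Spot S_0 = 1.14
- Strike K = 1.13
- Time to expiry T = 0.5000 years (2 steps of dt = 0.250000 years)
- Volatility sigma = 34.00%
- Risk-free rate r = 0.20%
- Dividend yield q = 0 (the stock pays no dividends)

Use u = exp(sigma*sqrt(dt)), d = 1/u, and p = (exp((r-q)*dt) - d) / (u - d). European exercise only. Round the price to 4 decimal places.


Answer: Price = V(0,0) = 0.0931

Derivation:
dt = T/N = 0.250000
u = exp(sigma*sqrt(dt)) = 1.185305; d = 1/u = 0.843665
p = (exp((r-q)*dt) - d) / (u - d) = 0.459066
Discount per step: exp(-r*dt) = 0.999500
Stock lattice S(k, i) with i counting down-moves:
  k=0: S(0,0) = 1.1400
  k=1: S(1,0) = 1.3512; S(1,1) = 0.9618
  k=2: S(2,0) = 1.6016; S(2,1) = 1.1400; S(2,2) = 0.8114
Terminal payoffs V(N, i) = max(K - S_T, 0):
  V(2,0) = 0.000000; V(2,1) = 0.000000; V(2,2) = 0.318582
Backward induction: V(k, i) = exp(-r*dt) * [p * V(k+1, i) + (1-p) * V(k+1, i+1)].
  V(1,0) = exp(-r*dt) * [p*0.000000 + (1-p)*0.000000] = 0.000000
  V(1,1) = exp(-r*dt) * [p*0.000000 + (1-p)*0.318582] = 0.172246
  V(0,0) = exp(-r*dt) * [p*0.000000 + (1-p)*0.172246] = 0.093127


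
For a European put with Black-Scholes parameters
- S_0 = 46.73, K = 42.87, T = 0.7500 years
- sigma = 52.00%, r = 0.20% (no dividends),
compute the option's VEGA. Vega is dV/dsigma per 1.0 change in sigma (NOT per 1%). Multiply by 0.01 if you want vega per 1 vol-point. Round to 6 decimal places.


d1 = 0.4199425490; d2 = -0.0303906609
phi(d1) = 0.3652714857; exp(-qT) = 1.0000000000; exp(-rT) = 0.9985011244
Vega = S * exp(-qT) * phi(d1) * sqrt(T) = 46.7300 * 1.0000000000 * 0.3652714857 * 0.8660254038 = 14.782306

Answer: Vega = 14.782306


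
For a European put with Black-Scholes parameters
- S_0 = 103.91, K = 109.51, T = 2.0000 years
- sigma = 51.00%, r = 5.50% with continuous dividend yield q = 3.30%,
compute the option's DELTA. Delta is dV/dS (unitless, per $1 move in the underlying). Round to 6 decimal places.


d1 = 0.3488521989; d2 = -0.3723967179
phi(d1) = 0.3753908754; exp(-qT) = 0.9361308643; exp(-rT) = 0.8958341353
N(-d1) = 0.3636001365
Delta = -exp(-qT) * N(-d1) = -0.9361308643 * 0.3636001365 = -0.340377

Answer: Delta = -0.340377


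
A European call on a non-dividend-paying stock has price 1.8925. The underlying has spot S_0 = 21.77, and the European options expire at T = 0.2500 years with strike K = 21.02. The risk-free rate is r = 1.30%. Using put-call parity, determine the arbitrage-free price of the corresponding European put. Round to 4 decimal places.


Answer: Put price = 1.0743

Derivation:
Put-call parity: C - P = S_0 * exp(-qT) - K * exp(-rT).
S_0 * exp(-qT) = 21.7700 * 1.00000000 = 21.77000000
K * exp(-rT) = 21.0200 * 0.99675528 = 20.95179589
P = C - S*exp(-qT) + K*exp(-rT)
P = 1.8925 - 21.77000000 + 20.95179589 = 1.0743


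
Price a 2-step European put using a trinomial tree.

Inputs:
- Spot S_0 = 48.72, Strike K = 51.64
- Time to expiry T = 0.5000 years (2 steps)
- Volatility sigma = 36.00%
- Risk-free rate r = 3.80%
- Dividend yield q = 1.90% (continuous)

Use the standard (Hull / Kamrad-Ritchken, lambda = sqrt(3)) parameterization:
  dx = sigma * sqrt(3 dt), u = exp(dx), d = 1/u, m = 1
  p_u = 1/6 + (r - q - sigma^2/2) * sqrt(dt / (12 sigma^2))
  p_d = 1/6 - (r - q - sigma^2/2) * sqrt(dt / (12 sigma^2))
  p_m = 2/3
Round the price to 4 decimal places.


dt = T/N = 0.250000; dx = sigma*sqrt(3*dt) = 0.311769
u = exp(dx) = 1.365839; d = 1/u = 0.732151
p_u = 0.148304, p_m = 0.666667, p_d = 0.185030
Discount per step: exp(-r*dt) = 0.990545
Stock lattice S(k, j) with j the centered position index:
  k=0: S(0,+0) = 48.7200
  k=1: S(1,-1) = 35.6704; S(1,+0) = 48.7200; S(1,+1) = 66.5437
  k=2: S(2,-2) = 26.1161; S(2,-1) = 35.6704; S(2,+0) = 48.7200; S(2,+1) = 66.5437; S(2,+2) = 90.8880
Terminal payoffs V(N, j) = max(K - S_T, 0):
  V(2,-2) = 25.523917; V(2,-1) = 15.969626; V(2,+0) = 2.920000; V(2,+1) = 0.000000; V(2,+2) = 0.000000
Backward induction: V(k, j) = exp(-r*dt) * [p_u * V(k+1, j+1) + p_m * V(k+1, j) + p_d * V(k+1, j-1)]
  V(1,-1) = exp(-r*dt) * [p_u*2.920000 + p_m*15.969626 + p_d*25.523917] = 15.652735
  V(1,+0) = exp(-r*dt) * [p_u*0.000000 + p_m*2.920000 + p_d*15.969626] = 4.855176
  V(1,+1) = exp(-r*dt) * [p_u*0.000000 + p_m*0.000000 + p_d*2.920000] = 0.535178
  V(0,+0) = exp(-r*dt) * [p_u*0.535178 + p_m*4.855176 + p_d*15.652735] = 6.153635

Answer: Price = V(0,0) = 6.1536


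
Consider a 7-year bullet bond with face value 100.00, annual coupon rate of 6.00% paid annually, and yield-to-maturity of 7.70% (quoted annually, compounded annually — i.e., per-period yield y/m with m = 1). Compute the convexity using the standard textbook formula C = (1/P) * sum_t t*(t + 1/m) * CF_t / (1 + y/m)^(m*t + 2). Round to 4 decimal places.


Answer: Convexity = 37.9321

Derivation:
Coupon per period c = face * coupon_rate / m = 6.000000
Periods per year m = 1; per-period yield y/m = 0.077000
Number of cashflows N = 7
Cashflows (t years, CF_t, discount factor 1/(1+y/m)^(m*t), PV):
  t = 1.0000: CF_t = 6.000000, DF = 0.928505, PV = 5.571031
  t = 2.0000: CF_t = 6.000000, DF = 0.862122, PV = 5.172730
  t = 3.0000: CF_t = 6.000000, DF = 0.800484, PV = 4.802907
  t = 4.0000: CF_t = 6.000000, DF = 0.743254, PV = 4.459523
  t = 5.0000: CF_t = 6.000000, DF = 0.690115, PV = 4.140690
  t = 6.0000: CF_t = 6.000000, DF = 0.640775, PV = 3.844652
  t = 7.0000: CF_t = 106.000000, DF = 0.594963, PV = 63.066095
Price P = sum_t PV_t = 91.057628
Convexity numerator sum_t t*(t + 1/m) * CF_t / (1+y/m)^(m*t + 2):
  t = 1.0000: term = 9.605813
  t = 2.0000: term = 26.757140
  t = 3.0000: term = 49.688282
  t = 4.0000: term = 76.893039
  t = 5.0000: term = 107.093369
  t = 6.0000: term = 139.211436
  t = 7.0000: term = 3044.756474
Convexity = (1/P) * sum = 3454.005554 / 91.057628 = 37.932083


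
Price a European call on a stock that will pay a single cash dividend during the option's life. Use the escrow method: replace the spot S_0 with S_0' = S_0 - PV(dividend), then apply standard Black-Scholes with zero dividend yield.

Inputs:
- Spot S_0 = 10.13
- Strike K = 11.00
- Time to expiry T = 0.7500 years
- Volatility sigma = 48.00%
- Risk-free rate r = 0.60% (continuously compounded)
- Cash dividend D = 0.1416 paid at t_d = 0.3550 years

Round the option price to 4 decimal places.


PV(D) = D * exp(-r * t_d) = 0.1416 * 0.99787227 = 0.14129871
S_0' = S_0 - PV(D) = 10.1300 - 0.14129871 = 9.98870129
d1 = (ln(S_0'/K) + (r + sigma^2/2)*T) / (sigma*sqrt(T)) = -0.01332883
d2 = d1 - sigma*sqrt(T) = -0.42902102
exp(-rT) = 0.99551011
N(d1) = 0.49468272; N(d2) = 0.33395396
C = S_0' * N(d1) - K * exp(-rT) * N(d2) = 9.98870129 * 0.49468272 - 11.0000 * 0.99551011 * 0.33395396 = 1.2842

Answer: Price = 1.2842


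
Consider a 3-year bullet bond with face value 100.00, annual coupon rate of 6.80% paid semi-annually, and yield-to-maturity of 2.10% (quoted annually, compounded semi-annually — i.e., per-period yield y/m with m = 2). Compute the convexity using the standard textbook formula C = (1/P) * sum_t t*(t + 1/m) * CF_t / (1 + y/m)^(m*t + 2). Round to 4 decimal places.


Coupon per period c = face * coupon_rate / m = 3.400000
Periods per year m = 2; per-period yield y/m = 0.010500
Number of cashflows N = 6
Cashflows (t years, CF_t, discount factor 1/(1+y/m)^(m*t), PV):
  t = 0.5000: CF_t = 3.400000, DF = 0.989609, PV = 3.364671
  t = 1.0000: CF_t = 3.400000, DF = 0.979326, PV = 3.329709
  t = 1.5000: CF_t = 3.400000, DF = 0.969150, PV = 3.295110
  t = 2.0000: CF_t = 3.400000, DF = 0.959080, PV = 3.260871
  t = 2.5000: CF_t = 3.400000, DF = 0.949114, PV = 3.226988
  t = 3.0000: CF_t = 103.400000, DF = 0.939252, PV = 97.118649
Price P = sum_t PV_t = 113.595998
Convexity numerator sum_t t*(t + 1/m) * CF_t / (1+y/m)^(m*t + 2):
  t = 0.5000: term = 1.647555
  t = 1.0000: term = 4.891307
  t = 1.5000: term = 9.680963
  t = 2.0000: term = 15.967283
  t = 2.5000: term = 23.702052
  t = 3.0000: term = 998.663771
Convexity = (1/P) * sum = 1054.552932 / 113.595998 = 9.283363

Answer: Convexity = 9.2834


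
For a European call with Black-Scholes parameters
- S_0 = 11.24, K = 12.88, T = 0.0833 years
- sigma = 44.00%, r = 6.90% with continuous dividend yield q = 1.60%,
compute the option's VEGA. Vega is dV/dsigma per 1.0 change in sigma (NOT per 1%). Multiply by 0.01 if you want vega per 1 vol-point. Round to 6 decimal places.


Answer: Vega = 0.804122

Derivation:
d1 = -0.9742257308; d2 = -1.1012173841
phi(d1) = 0.2482059533; exp(-qT) = 0.9986680878; exp(-rT) = 0.9942687864
Vega = S * exp(-qT) * phi(d1) * sqrt(T) = 11.2400 * 0.9986680878 * 0.2482059533 * 0.2886173938 = 0.804122


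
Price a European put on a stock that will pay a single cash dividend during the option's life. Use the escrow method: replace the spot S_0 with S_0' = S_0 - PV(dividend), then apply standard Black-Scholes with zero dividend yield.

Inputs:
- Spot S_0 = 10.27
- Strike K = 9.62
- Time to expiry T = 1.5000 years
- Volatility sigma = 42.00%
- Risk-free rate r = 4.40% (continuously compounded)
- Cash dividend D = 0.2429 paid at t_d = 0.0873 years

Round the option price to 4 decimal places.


PV(D) = D * exp(-r * t_d) = 0.2429 * 0.99616617 = 0.24196876
S_0' = S_0 - PV(D) = 10.2700 - 0.24196876 = 10.02803124
d1 = (ln(S_0'/K) + (r + sigma^2/2)*T) / (sigma*sqrt(T)) = 0.46625849
d2 = d1 - sigma*sqrt(T) = -0.04813436
exp(-rT) = 0.93613086
N(-d1) = 0.32051524; N(-d2) = 0.51919542
P = K * exp(-rT) * N(-d2) - S_0' * N(-d1) = 9.6200 * 0.93613086 * 0.51919542 - 10.02803124 * 0.32051524 = 1.4615

Answer: Price = 1.4615


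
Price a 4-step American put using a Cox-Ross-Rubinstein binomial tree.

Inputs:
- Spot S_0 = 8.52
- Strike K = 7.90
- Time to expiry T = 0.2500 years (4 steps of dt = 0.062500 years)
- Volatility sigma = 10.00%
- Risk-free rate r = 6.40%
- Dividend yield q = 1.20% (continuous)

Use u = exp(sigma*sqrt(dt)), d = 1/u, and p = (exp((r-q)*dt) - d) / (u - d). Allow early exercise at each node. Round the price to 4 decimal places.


Answer: Price = V(0,0) = 0.0071

Derivation:
dt = T/N = 0.062500
u = exp(sigma*sqrt(dt)) = 1.025315; d = 1/u = 0.975310
p = (exp((r-q)*dt) - d) / (u - d) = 0.558849
Discount per step: exp(-r*dt) = 0.996008
Stock lattice S(k, i) with i counting down-moves:
  k=0: S(0,0) = 8.5200
  k=1: S(1,0) = 8.7357; S(1,1) = 8.3096
  k=2: S(2,0) = 8.9568; S(2,1) = 8.5200; S(2,2) = 8.1045
  k=3: S(3,0) = 9.1836; S(3,1) = 8.7357; S(3,2) = 8.3096; S(3,3) = 7.9044
  k=4: S(4,0) = 9.4161; S(4,1) = 8.9568; S(4,2) = 8.5200; S(4,3) = 8.1045; S(4,4) = 7.7092
Terminal payoffs V(N, i) = max(K - S_T, 0):
  V(4,0) = 0.000000; V(4,1) = 0.000000; V(4,2) = 0.000000; V(4,3) = 0.000000; V(4,4) = 0.190785
Backward induction: V(k, i) = exp(-r*dt) * [p * V(k+1, i) + (1-p) * V(k+1, i+1)]; then take max(V_cont, immediate exercise) for American.
  V(3,0) = exp(-r*dt) * [p*0.000000 + (1-p)*0.000000] = 0.000000; exercise = 0.000000; V(3,0) = max -> 0.000000
  V(3,1) = exp(-r*dt) * [p*0.000000 + (1-p)*0.000000] = 0.000000; exercise = 0.000000; V(3,1) = max -> 0.000000
  V(3,2) = exp(-r*dt) * [p*0.000000 + (1-p)*0.000000] = 0.000000; exercise = 0.000000; V(3,2) = max -> 0.000000
  V(3,3) = exp(-r*dt) * [p*0.000000 + (1-p)*0.190785] = 0.083829; exercise = 0.000000; V(3,3) = max -> 0.083829
  V(2,0) = exp(-r*dt) * [p*0.000000 + (1-p)*0.000000] = 0.000000; exercise = 0.000000; V(2,0) = max -> 0.000000
  V(2,1) = exp(-r*dt) * [p*0.000000 + (1-p)*0.000000] = 0.000000; exercise = 0.000000; V(2,1) = max -> 0.000000
  V(2,2) = exp(-r*dt) * [p*0.000000 + (1-p)*0.083829] = 0.036834; exercise = 0.000000; V(2,2) = max -> 0.036834
  V(1,0) = exp(-r*dt) * [p*0.000000 + (1-p)*0.000000] = 0.000000; exercise = 0.000000; V(1,0) = max -> 0.000000
  V(1,1) = exp(-r*dt) * [p*0.000000 + (1-p)*0.036834] = 0.016184; exercise = 0.000000; V(1,1) = max -> 0.016184
  V(0,0) = exp(-r*dt) * [p*0.000000 + (1-p)*0.016184] = 0.007111; exercise = 0.000000; V(0,0) = max -> 0.007111


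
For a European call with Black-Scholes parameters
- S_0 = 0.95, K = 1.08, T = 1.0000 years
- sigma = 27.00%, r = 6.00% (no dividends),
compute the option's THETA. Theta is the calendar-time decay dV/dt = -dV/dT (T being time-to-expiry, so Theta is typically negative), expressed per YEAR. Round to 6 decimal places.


d1 = -0.1177938353; d2 = -0.3877938353
phi(d1) = 0.3961841197; exp(-qT) = 1.0000000000; exp(-rT) = 0.9417645336
Theta = -S*exp(-qT)*phi(d1)*sigma/(2*sqrt(T)) - r*K*exp(-rT)*N(d2) + q*S*exp(-qT)*N(d1)
N(d1) = 0.4531155071; N(d2) = 0.3490843040; sqrt(T) = 1.0000000000
Term 1 = -0.9500 * 1.0000000000 * 0.3961841197 * 0.2700 / (2 * 1.0000000000) = -0.0508106134
Term 2 = -0.0600 * 1.0800 * 0.9417645336 * 0.3490843040 = -0.0213033380
Term 3 = 0 (no dividend yield, q = 0)
Theta = -0.0508106134 + (-0.0213033380) + (0.0000000000) = -0.072114

Answer: Theta = -0.072114


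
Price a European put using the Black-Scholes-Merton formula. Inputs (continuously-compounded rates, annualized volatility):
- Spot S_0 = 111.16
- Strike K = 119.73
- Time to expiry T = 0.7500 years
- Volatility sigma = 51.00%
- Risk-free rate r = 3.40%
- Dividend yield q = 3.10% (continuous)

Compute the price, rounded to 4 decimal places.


d1 = (ln(S/K) + (r - q + 0.5*sigma^2) * T) / (sigma * sqrt(T)) = 0.05777781
d2 = d1 - sigma * sqrt(T) = -0.38389514
exp(-rT) = 0.97482238; exp(-qT) = 0.97701820
P = K * exp(-rT) * N(-d2) - S_0 * exp(-qT) * N(-d1)
N(-d1) = 0.47696281; N(-d2) = 0.64947192
P = 119.7300 * 0.97482238 * 0.64947192 - 111.1600 * 0.97701820 * 0.47696281 = 24.0027

Answer: Price = 24.0027


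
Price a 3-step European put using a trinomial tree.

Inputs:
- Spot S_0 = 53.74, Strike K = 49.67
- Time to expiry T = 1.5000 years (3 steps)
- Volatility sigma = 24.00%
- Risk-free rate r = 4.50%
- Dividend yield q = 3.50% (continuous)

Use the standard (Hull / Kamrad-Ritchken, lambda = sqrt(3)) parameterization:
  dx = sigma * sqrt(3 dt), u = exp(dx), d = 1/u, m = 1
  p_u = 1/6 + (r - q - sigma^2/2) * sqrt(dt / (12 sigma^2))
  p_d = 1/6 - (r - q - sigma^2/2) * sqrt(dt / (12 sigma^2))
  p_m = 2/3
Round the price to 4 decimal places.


dt = T/N = 0.500000; dx = sigma*sqrt(3*dt) = 0.293939
u = exp(dx) = 1.341702; d = 1/u = 0.745322
p_u = 0.150677, p_m = 0.666667, p_d = 0.182656
Discount per step: exp(-r*dt) = 0.977751
Stock lattice S(k, j) with j the centered position index:
  k=0: S(0,+0) = 53.7400
  k=1: S(1,-1) = 40.0536; S(1,+0) = 53.7400; S(1,+1) = 72.1031
  k=2: S(2,-2) = 29.8528; S(2,-1) = 40.0536; S(2,+0) = 53.7400; S(2,+1) = 72.1031; S(2,+2) = 96.7408
  k=3: S(3,-3) = 22.2500; S(3,-2) = 29.8528; S(3,-1) = 40.0536; S(3,+0) = 53.7400; S(3,+1) = 72.1031; S(3,+2) = 96.7408; S(3,+3) = 129.7973
Terminal payoffs V(N, j) = max(K - S_T, 0):
  V(3,-3) = 27.420016; V(3,-2) = 19.817157; V(3,-1) = 9.616389; V(3,+0) = 0.000000; V(3,+1) = 0.000000; V(3,+2) = 0.000000; V(3,+3) = 0.000000
Backward induction: V(k, j) = exp(-r*dt) * [p_u * V(k+1, j+1) + p_m * V(k+1, j) + p_d * V(k+1, j-1)]
  V(2,-2) = exp(-r*dt) * [p_u*9.616389 + p_m*19.817157 + p_d*27.420016] = 19.231240
  V(2,-1) = exp(-r*dt) * [p_u*0.000000 + p_m*9.616389 + p_d*19.817157] = 9.807487
  V(2,+0) = exp(-r*dt) * [p_u*0.000000 + p_m*0.000000 + p_d*9.616389] = 1.717415
  V(2,+1) = exp(-r*dt) * [p_u*0.000000 + p_m*0.000000 + p_d*0.000000] = 0.000000
  V(2,+2) = exp(-r*dt) * [p_u*0.000000 + p_m*0.000000 + p_d*0.000000] = 0.000000
  V(1,-1) = exp(-r*dt) * [p_u*1.717415 + p_m*9.807487 + p_d*19.231240] = 10.080428
  V(1,+0) = exp(-r*dt) * [p_u*0.000000 + p_m*1.717415 + p_d*9.807487] = 2.871013
  V(1,+1) = exp(-r*dt) * [p_u*0.000000 + p_m*0.000000 + p_d*1.717415] = 0.306717
  V(0,+0) = exp(-r*dt) * [p_u*0.306717 + p_m*2.871013 + p_d*10.080428] = 3.716901

Answer: Price = V(0,0) = 3.7169


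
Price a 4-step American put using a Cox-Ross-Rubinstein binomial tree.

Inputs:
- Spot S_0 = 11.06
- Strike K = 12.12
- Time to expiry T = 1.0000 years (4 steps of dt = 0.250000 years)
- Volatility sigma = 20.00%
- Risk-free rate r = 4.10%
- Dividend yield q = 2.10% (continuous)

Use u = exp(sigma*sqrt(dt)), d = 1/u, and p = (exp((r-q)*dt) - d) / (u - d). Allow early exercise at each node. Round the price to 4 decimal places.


dt = T/N = 0.250000
u = exp(sigma*sqrt(dt)) = 1.105171; d = 1/u = 0.904837
p = (exp((r-q)*dt) - d) / (u - d) = 0.500042
Discount per step: exp(-r*dt) = 0.989802
Stock lattice S(k, i) with i counting down-moves:
  k=0: S(0,0) = 11.0600
  k=1: S(1,0) = 12.2232; S(1,1) = 10.0075
  k=2: S(2,0) = 13.5087; S(2,1) = 11.0600; S(2,2) = 9.0552
  k=3: S(3,0) = 14.9294; S(3,1) = 12.2232; S(3,2) = 10.0075; S(3,3) = 8.1934
  k=4: S(4,0) = 16.4996; S(4,1) = 13.5087; S(4,2) = 11.0600; S(4,3) = 9.0552; S(4,4) = 7.4137
Terminal payoffs V(N, i) = max(K - S_T, 0):
  V(4,0) = 0.000000; V(4,1) = 0.000000; V(4,2) = 1.060000; V(4,3) = 3.064838; V(4,4) = 4.706260
Backward induction: V(k, i) = exp(-r*dt) * [p * V(k+1, i) + (1-p) * V(k+1, i+1)]; then take max(V_cont, immediate exercise) for American.
  V(3,0) = exp(-r*dt) * [p*0.000000 + (1-p)*0.000000] = 0.000000; exercise = 0.000000; V(3,0) = max -> 0.000000
  V(3,1) = exp(-r*dt) * [p*0.000000 + (1-p)*1.060000] = 0.524552; exercise = 0.000000; V(3,1) = max -> 0.524552
  V(3,2) = exp(-r*dt) * [p*1.060000 + (1-p)*3.064838] = 2.041304; exercise = 2.112498; V(3,2) = max -> 2.112498
  V(3,3) = exp(-r*dt) * [p*3.064838 + (1-p)*4.706260] = 3.845858; exercise = 3.926550; V(3,3) = max -> 3.926550
  V(2,0) = exp(-r*dt) * [p*0.000000 + (1-p)*0.524552] = 0.259580; exercise = 0.000000; V(2,0) = max -> 0.259580
  V(2,1) = exp(-r*dt) * [p*0.524552 + (1-p)*2.112498] = 1.305013; exercise = 1.060000; V(2,1) = max -> 1.305013
  V(2,2) = exp(-r*dt) * [p*2.112498 + (1-p)*3.926550] = 2.988657; exercise = 3.064838; V(2,2) = max -> 3.064838
  V(1,0) = exp(-r*dt) * [p*0.259580 + (1-p)*1.305013] = 0.774276; exercise = 0.000000; V(1,0) = max -> 0.774276
  V(1,1) = exp(-r*dt) * [p*1.305013 + (1-p)*3.064838] = 2.162572; exercise = 2.112498; V(1,1) = max -> 2.162572
  V(0,0) = exp(-r*dt) * [p*0.774276 + (1-p)*2.162572] = 1.453392; exercise = 1.060000; V(0,0) = max -> 1.453392

Answer: Price = V(0,0) = 1.4534


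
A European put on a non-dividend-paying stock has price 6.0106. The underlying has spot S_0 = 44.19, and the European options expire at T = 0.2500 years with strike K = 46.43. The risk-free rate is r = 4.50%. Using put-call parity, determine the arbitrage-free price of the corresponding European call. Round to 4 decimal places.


Put-call parity: C - P = S_0 * exp(-qT) - K * exp(-rT).
S_0 * exp(-qT) = 44.1900 * 1.00000000 = 44.19000000
K * exp(-rT) = 46.4300 * 0.98881304 = 45.91058966
C = P + S*exp(-qT) - K*exp(-rT)
C = 6.0106 + 44.19000000 - 45.91058966 = 4.2900

Answer: Call price = 4.2900


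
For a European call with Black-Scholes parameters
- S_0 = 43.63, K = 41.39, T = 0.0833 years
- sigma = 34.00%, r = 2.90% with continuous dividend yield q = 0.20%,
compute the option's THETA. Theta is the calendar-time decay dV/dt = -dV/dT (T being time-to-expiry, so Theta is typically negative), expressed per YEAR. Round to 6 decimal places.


Answer: Theta = -9.284114

Derivation:
d1 = 0.6090856397; d2 = 0.5109557258
phi(d1) = 0.3313993314; exp(-qT) = 0.9998334139; exp(-rT) = 0.9975872155
Theta = -S*exp(-qT)*phi(d1)*sigma/(2*sqrt(T)) - r*K*exp(-rT)*N(d2) + q*S*exp(-qT)*N(d1)
N(d1) = 0.7287661622; N(d2) = 0.6953089705; sqrt(T) = 0.2886173938
Term 1 = -43.6300 * 0.9998334139 * 0.3313993314 * 0.3400 / (2 * 0.2886173938) = -8.5151226552
Term 2 = -0.0290 * 41.3900 * 0.9975872155 * 0.6953089705 = -0.8325726335
Term 3 = 0.0020 * 43.6300 * 0.9998334139 * 0.7287661622 = 0.0635815417
Theta = -8.5151226552 + (-0.8325726335) + (0.0635815417) = -9.284114


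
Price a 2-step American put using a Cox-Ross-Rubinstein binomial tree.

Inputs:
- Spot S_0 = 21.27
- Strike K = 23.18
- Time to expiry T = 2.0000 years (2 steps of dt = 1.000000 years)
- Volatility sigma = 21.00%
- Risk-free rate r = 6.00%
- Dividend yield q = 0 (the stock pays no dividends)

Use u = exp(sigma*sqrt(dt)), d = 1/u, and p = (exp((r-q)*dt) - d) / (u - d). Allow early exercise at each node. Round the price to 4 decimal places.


dt = T/N = 1.000000
u = exp(sigma*sqrt(dt)) = 1.233678; d = 1/u = 0.810584
p = (exp((r-q)*dt) - d) / (u - d) = 0.593845
Discount per step: exp(-r*dt) = 0.941765
Stock lattice S(k, i) with i counting down-moves:
  k=0: S(0,0) = 21.2700
  k=1: S(1,0) = 26.2403; S(1,1) = 17.2411
  k=2: S(2,0) = 32.3721; S(2,1) = 21.2700; S(2,2) = 13.9754
Terminal payoffs V(N, i) = max(K - S_T, 0):
  V(2,0) = 0.000000; V(2,1) = 1.910000; V(2,2) = 9.204614
Backward induction: V(k, i) = exp(-r*dt) * [p * V(k+1, i) + (1-p) * V(k+1, i+1)]; then take max(V_cont, immediate exercise) for American.
  V(1,0) = exp(-r*dt) * [p*0.000000 + (1-p)*1.910000] = 0.730579; exercise = 0.000000; V(1,0) = max -> 0.730579
  V(1,1) = exp(-r*dt) * [p*1.910000 + (1-p)*9.204614] = 4.588975; exercise = 5.938873; V(1,1) = max -> 5.938873
  V(0,0) = exp(-r*dt) * [p*0.730579 + (1-p)*5.938873] = 2.680216; exercise = 1.910000; V(0,0) = max -> 2.680216

Answer: Price = V(0,0) = 2.6802


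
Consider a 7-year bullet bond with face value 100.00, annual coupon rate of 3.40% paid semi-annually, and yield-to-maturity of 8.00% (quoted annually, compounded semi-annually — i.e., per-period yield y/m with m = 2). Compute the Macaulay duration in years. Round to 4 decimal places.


Answer: Macaulay duration = 6.1539 years

Derivation:
Coupon per period c = face * coupon_rate / m = 1.700000
Periods per year m = 2; per-period yield y/m = 0.040000
Number of cashflows N = 14
Cashflows (t years, CF_t, discount factor 1/(1+y/m)^(m*t), PV):
  t = 0.5000: CF_t = 1.700000, DF = 0.961538, PV = 1.634615
  t = 1.0000: CF_t = 1.700000, DF = 0.924556, PV = 1.571746
  t = 1.5000: CF_t = 1.700000, DF = 0.888996, PV = 1.511294
  t = 2.0000: CF_t = 1.700000, DF = 0.854804, PV = 1.453167
  t = 2.5000: CF_t = 1.700000, DF = 0.821927, PV = 1.397276
  t = 3.0000: CF_t = 1.700000, DF = 0.790315, PV = 1.343535
  t = 3.5000: CF_t = 1.700000, DF = 0.759918, PV = 1.291860
  t = 4.0000: CF_t = 1.700000, DF = 0.730690, PV = 1.242173
  t = 4.5000: CF_t = 1.700000, DF = 0.702587, PV = 1.194397
  t = 5.0000: CF_t = 1.700000, DF = 0.675564, PV = 1.148459
  t = 5.5000: CF_t = 1.700000, DF = 0.649581, PV = 1.104288
  t = 6.0000: CF_t = 1.700000, DF = 0.624597, PV = 1.061815
  t = 6.5000: CF_t = 1.700000, DF = 0.600574, PV = 1.020976
  t = 7.0000: CF_t = 101.700000, DF = 0.577475, PV = 58.729216
Price P = sum_t PV_t = 75.704817
Macaulay numerator sum_t t * PV_t:
  t * PV_t at t = 0.5000: 0.817308
  t * PV_t at t = 1.0000: 1.571746
  t * PV_t at t = 1.5000: 2.266941
  t * PV_t at t = 2.0000: 2.906334
  t * PV_t at t = 2.5000: 3.493190
  t * PV_t at t = 3.0000: 4.030604
  t * PV_t at t = 3.5000: 4.521511
  t * PV_t at t = 4.0000: 4.968693
  t * PV_t at t = 4.5000: 5.374789
  t * PV_t at t = 5.0000: 5.742295
  t * PV_t at t = 5.5000: 6.073582
  t * PV_t at t = 6.0000: 6.370890
  t * PV_t at t = 6.5000: 6.636344
  t * PV_t at t = 7.0000: 411.104511
Macaulay duration D = (sum_t t * PV_t) / P = 465.878738 / 75.704817 = 6.153885


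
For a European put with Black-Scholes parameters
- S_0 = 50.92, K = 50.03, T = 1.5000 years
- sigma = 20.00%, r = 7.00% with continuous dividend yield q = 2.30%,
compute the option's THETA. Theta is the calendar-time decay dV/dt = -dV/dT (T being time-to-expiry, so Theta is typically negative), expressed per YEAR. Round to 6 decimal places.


Answer: Theta = -0.501892

Derivation:
d1 = 0.4822757415; d2 = 0.2373267672
phi(d1) = 0.3551434528; exp(-qT) = 0.9660883397; exp(-rT) = 0.9003245226
Theta = -S*exp(-qT)*phi(d1)*sigma/(2*sqrt(T)) + r*K*exp(-rT)*N(-d2) - q*S*exp(-qT)*N(-d1)
N(-d1) = 0.3148050389; N(-d2) = 0.4062016490; sqrt(T) = 1.2247448714
Term 1 = -50.9200 * 0.9660883397 * 0.3551434528 * 0.2000 / (2 * 1.2247448714) = -1.4264725490
Term 2 = 0.0700 * 50.0300 * 0.9003245226 * 0.4062016490 = 1.2807645679
Term 3 = -0.0230 * 50.9200 * 0.9660883397 * 0.3148050389 = -0.3561842787
Theta = -1.4264725490 + (1.2807645679) + (-0.3561842787) = -0.501892


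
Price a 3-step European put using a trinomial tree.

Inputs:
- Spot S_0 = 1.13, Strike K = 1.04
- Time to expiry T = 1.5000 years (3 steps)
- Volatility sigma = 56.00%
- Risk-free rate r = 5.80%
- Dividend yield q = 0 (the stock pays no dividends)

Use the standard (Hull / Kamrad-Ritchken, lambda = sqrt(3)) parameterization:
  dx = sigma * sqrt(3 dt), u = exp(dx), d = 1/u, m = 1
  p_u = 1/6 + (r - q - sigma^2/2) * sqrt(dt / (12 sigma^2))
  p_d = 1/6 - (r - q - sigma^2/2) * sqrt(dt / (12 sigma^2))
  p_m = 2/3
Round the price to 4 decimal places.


dt = T/N = 0.500000; dx = sigma*sqrt(3*dt) = 0.685857
u = exp(dx) = 1.985473; d = 1/u = 0.503658
p_u = 0.130653, p_m = 0.666667, p_d = 0.202680
Discount per step: exp(-r*dt) = 0.971416
Stock lattice S(k, j) with j the centered position index:
  k=0: S(0,+0) = 1.1300
  k=1: S(1,-1) = 0.5691; S(1,+0) = 1.1300; S(1,+1) = 2.2436
  k=2: S(2,-2) = 0.2866; S(2,-1) = 0.5691; S(2,+0) = 1.1300; S(2,+1) = 2.2436; S(2,+2) = 4.4546
  k=3: S(3,-3) = 0.1444; S(3,-2) = 0.2866; S(3,-1) = 0.5691; S(3,+0) = 1.1300; S(3,+1) = 2.2436; S(3,+2) = 4.4546; S(3,+3) = 8.8444
Terminal payoffs V(N, j) = max(K - S_T, 0):
  V(3,-3) = 0.895627; V(3,-2) = 0.753351; V(3,-1) = 0.470866; V(3,+0) = 0.000000; V(3,+1) = 0.000000; V(3,+2) = 0.000000; V(3,+3) = 0.000000
Backward induction: V(k, j) = exp(-r*dt) * [p_u * V(k+1, j+1) + p_m * V(k+1, j) + p_d * V(k+1, j-1)]
  V(2,-2) = exp(-r*dt) * [p_u*0.470866 + p_m*0.753351 + p_d*0.895627] = 0.723977
  V(2,-1) = exp(-r*dt) * [p_u*0.000000 + p_m*0.470866 + p_d*0.753351] = 0.453263
  V(2,+0) = exp(-r*dt) * [p_u*0.000000 + p_m*0.000000 + p_d*0.470866] = 0.092707
  V(2,+1) = exp(-r*dt) * [p_u*0.000000 + p_m*0.000000 + p_d*0.000000] = 0.000000
  V(2,+2) = exp(-r*dt) * [p_u*0.000000 + p_m*0.000000 + p_d*0.000000] = 0.000000
  V(1,-1) = exp(-r*dt) * [p_u*0.092707 + p_m*0.453263 + p_d*0.723977] = 0.447846
  V(1,+0) = exp(-r*dt) * [p_u*0.000000 + p_m*0.092707 + p_d*0.453263] = 0.149280
  V(1,+1) = exp(-r*dt) * [p_u*0.000000 + p_m*0.000000 + p_d*0.092707] = 0.018253
  V(0,+0) = exp(-r*dt) * [p_u*0.018253 + p_m*0.149280 + p_d*0.447846] = 0.187167

Answer: Price = V(0,0) = 0.1872


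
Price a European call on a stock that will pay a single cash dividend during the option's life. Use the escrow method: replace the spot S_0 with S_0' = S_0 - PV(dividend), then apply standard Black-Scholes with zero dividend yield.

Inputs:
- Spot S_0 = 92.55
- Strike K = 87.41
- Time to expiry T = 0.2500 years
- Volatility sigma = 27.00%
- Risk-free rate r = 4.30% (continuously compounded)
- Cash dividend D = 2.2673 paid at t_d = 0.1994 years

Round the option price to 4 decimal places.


Answer: Price = 6.9123

Derivation:
PV(D) = D * exp(-r * t_d) = 2.2673 * 0.99146245 = 2.24794282
S_0' = S_0 - PV(D) = 92.5500 - 2.24794282 = 90.30205718
d1 = (ln(S_0'/K) + (r + sigma^2/2)*T) / (sigma*sqrt(T)) = 0.38824481
d2 = d1 - sigma*sqrt(T) = 0.25324481
exp(-rT) = 0.98930757
N(d1) = 0.65108256; N(d2) = 0.59996048
C = S_0' * N(d1) - K * exp(-rT) * N(d2) = 90.30205718 * 0.65108256 - 87.4100 * 0.98930757 * 0.59996048 = 6.9123


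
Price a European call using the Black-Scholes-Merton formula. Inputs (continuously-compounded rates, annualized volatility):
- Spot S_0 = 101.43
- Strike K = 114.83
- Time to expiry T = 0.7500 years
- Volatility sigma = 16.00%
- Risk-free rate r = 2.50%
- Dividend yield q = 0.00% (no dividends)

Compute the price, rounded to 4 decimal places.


d1 = (ln(S/K) + (r - q + 0.5*sigma^2) * T) / (sigma * sqrt(T)) = -0.69089968
d2 = d1 - sigma * sqrt(T) = -0.82946375
exp(-rT) = 0.98142469; exp(-qT) = 1.00000000
C = S_0 * exp(-qT) * N(d1) - K * exp(-rT) * N(d2)
N(d1) = 0.24481429; N(d2) = 0.20342102
C = 101.4300 * 1.00000000 * 0.24481429 - 114.8300 * 0.98142469 * 0.20342102 = 1.9066

Answer: Price = 1.9066
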